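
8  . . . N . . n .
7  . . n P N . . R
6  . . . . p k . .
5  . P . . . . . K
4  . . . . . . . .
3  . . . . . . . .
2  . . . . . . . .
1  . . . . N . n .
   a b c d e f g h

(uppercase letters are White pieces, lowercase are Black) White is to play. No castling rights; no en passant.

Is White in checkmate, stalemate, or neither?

neither

White to move; white king on h5.
In check: no.
Legal moves for White include: Nf7, Nb7, Nxe6, Ndc6, Rh8, Rg7, Rf7+, Rh6+, Nxg8+, Nc8, Ng6, Nec6, Nf5, Nd5+, Kh4, Kg4, Nf3, Nd3, ... (list truncated; more exist).
White has legal moves and is not in check → neither.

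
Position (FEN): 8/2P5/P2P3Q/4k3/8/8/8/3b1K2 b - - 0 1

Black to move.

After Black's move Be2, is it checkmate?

no

After Be2: white king on f1; in check: yes, from the black bishop on e2.
White has 5 legal replies: Kg2, Kf2, Kxe2, Kg1, Ke1.
In check but a legal move exists → not checkmate.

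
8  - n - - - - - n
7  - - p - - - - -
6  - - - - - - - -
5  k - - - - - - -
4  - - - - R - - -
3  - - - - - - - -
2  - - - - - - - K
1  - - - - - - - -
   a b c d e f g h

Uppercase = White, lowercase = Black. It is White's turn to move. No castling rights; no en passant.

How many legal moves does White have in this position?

White to move; king on h2.
In check: no.
Legal moves: Re8, Re7, Re6, Re5+, Rh4, Rg4, Rf4, Rd4, Rc4, Rb4, Ra4+, Re3, Re2, Re1, Kh3, Kg3, Kg2, Kh1, Kg1.
Count: 19.

19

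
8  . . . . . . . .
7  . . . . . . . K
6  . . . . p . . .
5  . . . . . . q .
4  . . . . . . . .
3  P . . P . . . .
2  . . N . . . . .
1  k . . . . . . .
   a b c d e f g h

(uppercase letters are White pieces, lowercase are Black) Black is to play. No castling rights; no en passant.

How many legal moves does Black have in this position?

Black to move; king on a1.
In check: yes, from the white knight on c2.
Legal moves: Kb2, Ka2, Kb1.
Count: 3.

3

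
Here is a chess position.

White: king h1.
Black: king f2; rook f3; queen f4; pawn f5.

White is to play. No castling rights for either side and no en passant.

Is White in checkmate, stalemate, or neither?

White to move; white king on h1.
In check: no.
King squares — g1: attacked by Kf2; g2: attacked by Kf2; h2: attacked by Qf4.
Legal moves for White: none.
Not in check and no legal moves → stalemate.

stalemate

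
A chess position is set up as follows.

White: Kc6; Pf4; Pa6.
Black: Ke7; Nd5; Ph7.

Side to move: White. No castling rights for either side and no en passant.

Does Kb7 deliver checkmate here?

After Kb7: black king on e7; in check: no.
Black is not in check, so this cannot be checkmate.

no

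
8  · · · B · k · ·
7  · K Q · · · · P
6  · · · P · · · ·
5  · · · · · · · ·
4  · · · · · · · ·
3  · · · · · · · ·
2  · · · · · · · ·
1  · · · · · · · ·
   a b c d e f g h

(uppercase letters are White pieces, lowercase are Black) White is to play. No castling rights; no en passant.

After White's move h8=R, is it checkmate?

After h8=R: black king on f8; in check: yes, from the white rook on h8.
King squares — e7: attacked by Pd6; f7: attacked by Qc7; g7: attacked by Qc7; e8: attacked by Rh8; g8: attacked by Rh8.
Black has no legal moves → checkmate.

yes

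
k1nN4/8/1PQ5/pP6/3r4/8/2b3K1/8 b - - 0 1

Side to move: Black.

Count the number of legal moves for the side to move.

1

Black to move; king on a8.
In check: yes, from the white queen on c6.
Legal moves: Kb8.
Count: 1.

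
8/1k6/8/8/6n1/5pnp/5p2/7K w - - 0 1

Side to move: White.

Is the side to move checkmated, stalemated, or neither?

White to move; white king on h1.
In check: yes, from the black knight on g3.
King squares — g1: attacked by Pf2; g2: attacked by Pf3; h2: attacked by Ng4.
Legal moves for White: none.
In check with no legal moves → checkmate.

checkmate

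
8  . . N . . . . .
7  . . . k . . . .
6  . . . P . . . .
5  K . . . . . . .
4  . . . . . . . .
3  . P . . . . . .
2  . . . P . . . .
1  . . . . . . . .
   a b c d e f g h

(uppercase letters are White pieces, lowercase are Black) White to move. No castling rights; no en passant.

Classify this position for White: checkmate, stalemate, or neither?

neither

White to move; white king on a5.
In check: no.
Legal moves for White: Ne7, Na7, Nb6+, Kb6, Ka6, Kb5, Kb4, Ka4, b4, d3, d4.
White has 11 legal moves and is not in check → neither.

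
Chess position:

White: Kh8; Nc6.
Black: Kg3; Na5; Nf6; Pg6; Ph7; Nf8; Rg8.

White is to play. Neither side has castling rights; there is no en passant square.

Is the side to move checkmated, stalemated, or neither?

checkmate

White to move; white king on h8.
In check: yes, from the black rook on g8.
King squares — g7: attacked by Rg8; h7: attacked by Nf6; g8: attacked by Nf6.
Legal moves for White: none.
In check with no legal moves → checkmate.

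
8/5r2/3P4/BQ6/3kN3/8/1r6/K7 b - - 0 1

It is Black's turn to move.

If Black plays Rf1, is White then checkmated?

no

After Rf1: white king on a1; in check: yes, from the black rook on f1.
White has 3 legal replies: Kxb2, Qxf1, Be1.
In check but a legal move exists → not checkmate.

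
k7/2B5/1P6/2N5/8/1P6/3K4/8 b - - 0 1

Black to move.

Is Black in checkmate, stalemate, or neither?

Black to move; black king on a8.
In check: no.
King squares — a7: attacked by Pb6; b7: attacked by Nc5; b8: attacked by Bc7.
Legal moves for Black: none.
Not in check and no legal moves → stalemate.

stalemate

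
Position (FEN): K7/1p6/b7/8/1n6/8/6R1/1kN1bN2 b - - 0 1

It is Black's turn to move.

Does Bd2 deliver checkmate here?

no

After Bd2: white king on a8; in check: no.
White is not in check, so this cannot be checkmate.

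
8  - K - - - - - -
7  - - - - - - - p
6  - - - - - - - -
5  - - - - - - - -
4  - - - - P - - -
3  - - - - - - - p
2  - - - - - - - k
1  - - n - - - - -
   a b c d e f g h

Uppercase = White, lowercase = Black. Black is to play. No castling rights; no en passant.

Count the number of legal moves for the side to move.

Black to move; king on h2.
In check: no.
Legal moves: Kg3, Kg2, Kh1, Kg1, Nd3, Nb3, Ne2, Na2, h6, h5.
Count: 10.

10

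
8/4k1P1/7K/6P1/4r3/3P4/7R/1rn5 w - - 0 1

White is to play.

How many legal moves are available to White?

21

White to move; king on h6.
In check: no.
Legal moves: Kh7, Kg6, Kh5, Rh5, Rh4, Rh3, Rg2, Rf2, Re2, Rd2, Rc2, Rb2, Ra2, Rh1, dxe4, g8=Q, g8=R, g8=B, g8=N+, g6, d4.
Count: 21.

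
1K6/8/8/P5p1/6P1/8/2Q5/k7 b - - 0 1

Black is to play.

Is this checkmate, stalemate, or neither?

Black to move; black king on a1.
In check: no.
King squares — b1: attacked by Qc2; a2: attacked by Qc2; b2: attacked by Qc2.
Legal moves for Black: none.
Not in check and no legal moves → stalemate.

stalemate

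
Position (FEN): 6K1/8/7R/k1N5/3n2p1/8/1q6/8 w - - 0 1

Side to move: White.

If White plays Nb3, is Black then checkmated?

no

After Nb3: black king on a5; in check: yes, from the white knight on b3.
Black has 5 legal replies: Kb5, Kb4, Ka4, Nxb3, Qxb3+.
In check but a legal move exists → not checkmate.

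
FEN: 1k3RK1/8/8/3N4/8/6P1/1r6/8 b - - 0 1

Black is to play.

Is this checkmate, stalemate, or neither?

neither

Black to move; black king on b8.
In check: yes, from the white rook on f8.
King squares — a7: available; b7: available; c7: attacked by Nd5; a8: attacked by Rf8; c8: attacked by Rf8.
Legal moves for Black: Kb7, Ka7.
Black is in check but has 2 legal moves → neither.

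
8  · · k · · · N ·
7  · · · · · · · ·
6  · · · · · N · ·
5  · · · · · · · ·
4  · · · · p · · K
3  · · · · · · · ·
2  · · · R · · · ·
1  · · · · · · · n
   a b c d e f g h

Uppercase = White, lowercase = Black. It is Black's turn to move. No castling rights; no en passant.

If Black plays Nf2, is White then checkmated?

After Nf2: white king on h4; in check: no.
White is not in check, so this cannot be checkmate.

no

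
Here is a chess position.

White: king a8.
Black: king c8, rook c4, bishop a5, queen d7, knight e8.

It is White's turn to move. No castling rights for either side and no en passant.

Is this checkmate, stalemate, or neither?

White to move; white king on a8.
In check: no.
King squares — a7: attacked by Qd7; b7: attacked by Qd7; b8: attacked by Kc8.
Legal moves for White: none.
Not in check and no legal moves → stalemate.

stalemate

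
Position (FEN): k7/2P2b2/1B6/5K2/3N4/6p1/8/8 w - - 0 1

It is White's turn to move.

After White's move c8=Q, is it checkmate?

yes

After c8=Q: black king on a8; in check: yes, from the white queen on c8.
King squares — a7: attacked by Bb6; b7: attacked by Qc8; b8: attacked by Qc8.
Black has no legal moves → checkmate.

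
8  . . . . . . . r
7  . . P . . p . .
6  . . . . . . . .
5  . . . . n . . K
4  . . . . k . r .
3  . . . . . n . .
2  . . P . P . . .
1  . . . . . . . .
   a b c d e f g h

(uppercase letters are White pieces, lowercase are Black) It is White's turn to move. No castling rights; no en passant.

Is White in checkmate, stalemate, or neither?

White to move; white king on h5.
In check: yes, from the black rook on h8.
King squares — g4: attacked by Ne5; h4: attacked by Nf3; g5: attacked by Nf3; g6: attacked by Rg4; h6: attacked by Rh8.
Legal moves for White: none.
In check with no legal moves → checkmate.

checkmate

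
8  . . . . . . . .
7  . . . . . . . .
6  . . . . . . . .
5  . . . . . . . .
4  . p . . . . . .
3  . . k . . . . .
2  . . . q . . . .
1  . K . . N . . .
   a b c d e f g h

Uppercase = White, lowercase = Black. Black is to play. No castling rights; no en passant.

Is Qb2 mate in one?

After Qb2: white king on b1; in check: yes, from the black queen on b2.
King squares — a1: attacked by Qb2; c1: attacked by Qb2; a2: attacked by Qb2; b2: attacked by Kc3; c2: attacked by Qb2.
White has no legal moves → checkmate.

yes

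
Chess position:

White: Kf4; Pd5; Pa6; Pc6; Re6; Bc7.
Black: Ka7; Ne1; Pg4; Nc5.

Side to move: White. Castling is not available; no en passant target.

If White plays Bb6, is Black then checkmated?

After Bb6: black king on a7; in check: yes, from the white bishop on b6.
Black has 4 legal replies: Kb8, Ka8, Kxb6, Kxa6.
In check but a legal move exists → not checkmate.

no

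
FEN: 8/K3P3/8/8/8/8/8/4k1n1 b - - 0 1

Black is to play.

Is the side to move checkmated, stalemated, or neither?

Black to move; black king on e1.
In check: no.
Legal moves for Black: Nh3, Nf3, Ne2, Kf2, Ke2, Kd2, Kf1, Kd1.
Black has 8 legal moves and is not in check → neither.

neither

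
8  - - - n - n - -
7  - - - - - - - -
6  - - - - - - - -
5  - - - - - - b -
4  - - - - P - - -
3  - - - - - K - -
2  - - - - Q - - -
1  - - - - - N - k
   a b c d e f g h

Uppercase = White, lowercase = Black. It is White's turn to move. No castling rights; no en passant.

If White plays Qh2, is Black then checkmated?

After Qh2: black king on h1; in check: yes, from the white queen on h2.
King squares — g1: attacked by Qh2; g2: attacked by Qh2; h2: attacked by Nf1.
Black has no legal moves → checkmate.

yes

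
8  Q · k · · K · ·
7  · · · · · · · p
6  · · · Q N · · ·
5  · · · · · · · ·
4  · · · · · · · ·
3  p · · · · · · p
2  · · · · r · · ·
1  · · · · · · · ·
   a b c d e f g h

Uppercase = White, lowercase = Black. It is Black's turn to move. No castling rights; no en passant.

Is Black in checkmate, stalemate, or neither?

checkmate

Black to move; black king on c8.
In check: yes, from the white queen on a8.
King squares — b7: attacked by Qa8; c7: attacked by Qd6; d7: attacked by Qd6; b8: attacked by Qd6; d8: attacked by Qd6.
Legal moves for Black: none.
In check with no legal moves → checkmate.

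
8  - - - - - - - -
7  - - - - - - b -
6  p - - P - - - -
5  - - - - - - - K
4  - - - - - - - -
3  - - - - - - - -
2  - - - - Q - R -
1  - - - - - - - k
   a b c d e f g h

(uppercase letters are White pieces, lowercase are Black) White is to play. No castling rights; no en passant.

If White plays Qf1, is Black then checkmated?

After Qf1: black king on h1; in check: yes, from the white queen on f1.
King squares — g1: attacked by Qf1; g2: attacked by Qf1; h2: attacked by Rg2.
Black has no legal moves → checkmate.

yes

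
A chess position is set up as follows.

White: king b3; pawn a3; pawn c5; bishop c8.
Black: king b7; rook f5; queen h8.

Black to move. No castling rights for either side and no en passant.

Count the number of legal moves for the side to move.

Black to move; king on b7.
In check: yes, from the white bishop on c8.
Legal moves: Kxc8, Kb8, Ka8, Kc7, Ka7, Kc6, Qxc8.
Count: 7.

7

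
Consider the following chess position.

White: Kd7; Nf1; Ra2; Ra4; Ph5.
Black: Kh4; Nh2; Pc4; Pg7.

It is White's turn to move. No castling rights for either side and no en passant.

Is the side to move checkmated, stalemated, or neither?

White to move; white king on d7.
In check: no.
Legal moves for White include: Ke8, Kd8, Kc8, Ke7, Kc7, Ke6, Kd6, Kc6, Ra8, Ra7, Ra6, Ra5, Rxc4+, Rb4, R4a3, R2a3, Rxh2+, Rg2, ... (list truncated; more exist).
White has legal moves and is not in check → neither.

neither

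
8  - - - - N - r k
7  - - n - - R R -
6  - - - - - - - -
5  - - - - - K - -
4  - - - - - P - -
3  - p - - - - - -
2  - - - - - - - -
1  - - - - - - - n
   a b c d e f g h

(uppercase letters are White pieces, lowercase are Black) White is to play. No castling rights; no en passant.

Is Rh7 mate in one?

yes

After Rh7: black king on h8; in check: yes, from the white rook on h7.
King squares — g7: attacked by Rf7; h7: attacked by Rf7; g8: own rook.
Black has no legal moves → checkmate.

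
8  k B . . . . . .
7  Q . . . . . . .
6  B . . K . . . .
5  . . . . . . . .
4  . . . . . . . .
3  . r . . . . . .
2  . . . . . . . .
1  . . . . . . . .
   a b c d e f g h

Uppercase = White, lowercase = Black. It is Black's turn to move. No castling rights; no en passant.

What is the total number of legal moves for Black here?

0

Black to move; king on a8.
In check: yes, from the white queen on a7.
Legal moves: none.
Count: 0.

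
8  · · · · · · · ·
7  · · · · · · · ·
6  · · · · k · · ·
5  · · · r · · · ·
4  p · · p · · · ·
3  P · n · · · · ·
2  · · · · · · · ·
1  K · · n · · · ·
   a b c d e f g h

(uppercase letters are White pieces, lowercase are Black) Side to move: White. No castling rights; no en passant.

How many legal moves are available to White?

0

White to move; king on a1.
In check: no.
Legal moves: none.
Count: 0.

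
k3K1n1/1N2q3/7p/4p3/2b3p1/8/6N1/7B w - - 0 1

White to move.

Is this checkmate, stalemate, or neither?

checkmate

White to move; white king on e8.
In check: yes, from the black queen on e7.
King squares — d7: attacked by Qe7; e7: attacked by Ng8; f7: attacked by Bc4; d8: attacked by Qe7; f8: attacked by Qe7.
Legal moves for White: none.
In check with no legal moves → checkmate.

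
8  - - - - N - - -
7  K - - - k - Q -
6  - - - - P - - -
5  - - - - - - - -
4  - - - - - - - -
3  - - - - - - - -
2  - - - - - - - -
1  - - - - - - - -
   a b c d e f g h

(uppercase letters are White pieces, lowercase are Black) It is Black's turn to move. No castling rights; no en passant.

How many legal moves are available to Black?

3

Black to move; king on e7.
In check: yes, from the white queen on g7.
Legal moves: Kxe8, Kd8, Kxe6.
Count: 3.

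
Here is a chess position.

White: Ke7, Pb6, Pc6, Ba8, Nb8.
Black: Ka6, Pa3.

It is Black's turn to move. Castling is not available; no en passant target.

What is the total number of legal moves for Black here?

Black to move; king on a6.
In check: yes, from the white knight on b8.
Legal moves: Kxb6, Kb5, Ka5.
Count: 3.

3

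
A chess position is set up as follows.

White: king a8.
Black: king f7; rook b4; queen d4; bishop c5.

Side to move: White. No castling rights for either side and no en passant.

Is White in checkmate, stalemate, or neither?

White to move; white king on a8.
In check: no.
King squares — a7: attacked by Bc5; b7: attacked by Rb4; b8: attacked by Rb4.
Legal moves for White: none.
Not in check and no legal moves → stalemate.

stalemate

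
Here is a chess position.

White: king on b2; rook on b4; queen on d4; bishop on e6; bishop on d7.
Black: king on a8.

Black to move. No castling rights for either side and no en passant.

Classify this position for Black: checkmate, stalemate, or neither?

stalemate

Black to move; black king on a8.
In check: no.
King squares — a7: attacked by Qd4; b7: attacked by Rb4; b8: attacked by Rb4.
Legal moves for Black: none.
Not in check and no legal moves → stalemate.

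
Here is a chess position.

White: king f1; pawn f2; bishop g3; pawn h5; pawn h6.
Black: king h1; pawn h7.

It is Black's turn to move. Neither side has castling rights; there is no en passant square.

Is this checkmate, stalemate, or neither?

Black to move; black king on h1.
In check: no.
King squares — g1: attacked by Kf1; g2: attacked by Kf1; h2: attacked by Bg3.
Legal moves for Black: none.
Not in check and no legal moves → stalemate.

stalemate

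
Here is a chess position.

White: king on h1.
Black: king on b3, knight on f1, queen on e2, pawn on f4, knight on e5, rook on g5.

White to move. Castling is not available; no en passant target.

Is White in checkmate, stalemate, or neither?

stalemate

White to move; white king on h1.
In check: no.
King squares — g1: attacked by Rg5; g2: attacked by Qe2; h2: attacked by Nf1.
Legal moves for White: none.
Not in check and no legal moves → stalemate.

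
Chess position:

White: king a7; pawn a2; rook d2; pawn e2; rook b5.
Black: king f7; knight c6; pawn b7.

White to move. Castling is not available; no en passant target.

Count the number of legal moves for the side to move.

White to move; king on a7.
In check: yes, from the black knight on c6.
Legal moves: Ka8, Kxb7, Kb6.
Count: 3.

3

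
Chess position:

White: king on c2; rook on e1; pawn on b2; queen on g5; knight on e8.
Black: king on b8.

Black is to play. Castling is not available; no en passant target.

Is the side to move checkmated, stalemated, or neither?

Black to move; black king on b8.
In check: no.
Legal moves for Black: Kc8, Ka8, Kb7, Ka7.
Black has 4 legal moves and is not in check → neither.

neither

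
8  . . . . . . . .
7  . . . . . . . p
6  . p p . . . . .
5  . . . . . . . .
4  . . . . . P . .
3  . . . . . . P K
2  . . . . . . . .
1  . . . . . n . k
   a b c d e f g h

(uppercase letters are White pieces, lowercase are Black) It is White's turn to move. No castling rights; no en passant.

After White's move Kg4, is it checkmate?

After Kg4: black king on h1; in check: no.
Black is not in check, so this cannot be checkmate.

no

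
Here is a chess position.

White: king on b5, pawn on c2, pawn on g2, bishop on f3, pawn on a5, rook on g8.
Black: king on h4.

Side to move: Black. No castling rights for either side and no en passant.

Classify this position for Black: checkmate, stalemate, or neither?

Black to move; black king on h4.
In check: no.
King squares — g3: attacked by Rg8; h3: attacked by Pg2; g4: attacked by Bf3; g5: attacked by Rg8; h5: attacked by Bf3.
Legal moves for Black: none.
Not in check and no legal moves → stalemate.

stalemate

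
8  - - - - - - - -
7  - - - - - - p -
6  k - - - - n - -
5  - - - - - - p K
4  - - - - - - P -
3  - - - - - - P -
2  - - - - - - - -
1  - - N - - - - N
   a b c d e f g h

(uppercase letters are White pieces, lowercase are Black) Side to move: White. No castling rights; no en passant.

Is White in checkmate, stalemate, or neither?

White to move; white king on h5.
In check: yes, from the black knight on f6.
Legal moves for White: Kg6, Kxg5.
White is in check but has 2 legal moves → neither.

neither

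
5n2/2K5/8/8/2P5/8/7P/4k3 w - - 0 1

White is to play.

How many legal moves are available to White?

White to move; king on c7.
In check: no.
Legal moves: Kd8, Kc8, Kb8, Kb7, Kd6, Kc6, Kb6, c5, h3, h4.
Count: 10.

10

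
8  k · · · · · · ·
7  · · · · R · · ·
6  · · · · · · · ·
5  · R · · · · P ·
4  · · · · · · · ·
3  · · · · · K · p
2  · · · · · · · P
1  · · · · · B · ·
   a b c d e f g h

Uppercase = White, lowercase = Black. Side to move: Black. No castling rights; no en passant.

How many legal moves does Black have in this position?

0

Black to move; king on a8.
In check: no.
Legal moves: none.
Count: 0.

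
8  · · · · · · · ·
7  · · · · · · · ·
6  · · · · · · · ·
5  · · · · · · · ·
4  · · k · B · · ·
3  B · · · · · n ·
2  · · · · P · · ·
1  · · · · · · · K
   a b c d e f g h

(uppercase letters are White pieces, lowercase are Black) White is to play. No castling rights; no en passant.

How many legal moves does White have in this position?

3

White to move; king on h1.
In check: yes, from the black knight on g3.
Legal moves: Kh2, Kg2, Kg1.
Count: 3.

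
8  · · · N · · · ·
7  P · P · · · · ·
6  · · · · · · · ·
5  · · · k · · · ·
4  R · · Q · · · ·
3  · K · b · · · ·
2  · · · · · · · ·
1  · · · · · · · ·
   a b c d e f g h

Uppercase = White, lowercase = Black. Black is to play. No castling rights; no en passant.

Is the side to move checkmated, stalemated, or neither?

Black to move; black king on d5.
In check: yes, from the white queen on d4.
King squares — c4: attacked by Kb3; d4: attacked by Ra4; e4: attacked by Qd4; c5: attacked by Qd4; e5: attacked by Qd4; c6: attacked by Nd8; d6: attacked by Qd4; e6: attacked by Nd8.
Legal moves for Black: none.
In check with no legal moves → checkmate.

checkmate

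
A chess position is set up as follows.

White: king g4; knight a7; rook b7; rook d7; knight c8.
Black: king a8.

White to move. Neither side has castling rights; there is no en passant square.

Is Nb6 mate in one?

yes

After Nb6: black king on a8; in check: yes, from the white knight on b6.
King squares — a7: attacked by Rb7; b7: attacked by Rd7; b8: attacked by Rb7.
Black has no legal moves → checkmate.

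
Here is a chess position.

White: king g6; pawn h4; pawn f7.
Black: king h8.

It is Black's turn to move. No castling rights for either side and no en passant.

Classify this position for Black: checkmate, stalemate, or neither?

stalemate

Black to move; black king on h8.
In check: no.
King squares — g7: attacked by Kg6; h7: attacked by Kg6; g8: attacked by Pf7.
Legal moves for Black: none.
Not in check and no legal moves → stalemate.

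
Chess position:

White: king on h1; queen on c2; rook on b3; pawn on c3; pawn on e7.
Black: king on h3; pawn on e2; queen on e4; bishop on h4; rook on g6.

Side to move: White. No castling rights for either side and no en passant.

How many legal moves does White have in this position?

1

White to move; king on h1.
In check: yes, from the black queen on e4.
Legal moves: Qxe4.
Count: 1.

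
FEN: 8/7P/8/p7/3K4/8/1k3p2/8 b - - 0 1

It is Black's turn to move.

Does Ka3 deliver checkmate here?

After Ka3: white king on d4; in check: no.
White is not in check, so this cannot be checkmate.

no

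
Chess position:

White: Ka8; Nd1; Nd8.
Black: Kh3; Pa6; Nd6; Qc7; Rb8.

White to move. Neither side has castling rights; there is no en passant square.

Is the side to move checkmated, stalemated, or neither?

checkmate

White to move; white king on a8.
In check: yes, from the black rook on b8.
King squares — a7: attacked by Qc7; b7: attacked by Nd6; b8: attacked by Qc7.
Legal moves for White: none.
In check with no legal moves → checkmate.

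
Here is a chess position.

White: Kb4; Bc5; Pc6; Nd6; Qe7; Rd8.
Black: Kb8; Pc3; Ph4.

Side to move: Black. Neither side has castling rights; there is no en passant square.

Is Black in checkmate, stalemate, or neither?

checkmate

Black to move; black king on b8.
In check: yes, from the white rook on d8.
King squares — a7: attacked by Bc5; b7: attacked by Pc6; c7: attacked by Qe7; a8: attacked by Rd8; c8: attacked by Nd6.
Legal moves for Black: none.
In check with no legal moves → checkmate.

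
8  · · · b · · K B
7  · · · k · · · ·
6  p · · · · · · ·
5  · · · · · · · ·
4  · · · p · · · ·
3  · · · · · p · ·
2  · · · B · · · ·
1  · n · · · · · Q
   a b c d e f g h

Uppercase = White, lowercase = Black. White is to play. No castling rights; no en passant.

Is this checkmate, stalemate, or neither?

White to move; white king on g8.
In check: no.
Legal moves for White include: Bg7, Bf6, Be5, Bxd4, Kf8, Kh7, Kg7, Kf7, Bh6, Bg5, Ba5, Bf4, Bb4, Be3, Bc3, Be1, Bc1, Qh7+, ... (list truncated; more exist).
White has legal moves and is not in check → neither.

neither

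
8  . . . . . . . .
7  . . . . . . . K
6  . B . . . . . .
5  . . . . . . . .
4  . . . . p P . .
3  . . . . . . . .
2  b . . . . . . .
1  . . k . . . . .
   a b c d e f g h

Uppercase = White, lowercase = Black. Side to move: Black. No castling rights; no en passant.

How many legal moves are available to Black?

Black to move; king on c1.
In check: no.
Legal moves: Bg8+, Bf7, Be6, Bd5, Bc4, Bb3, Bb1, Kd2, Kc2, Kb2, Kd1, Kb1, e3.
Count: 13.

13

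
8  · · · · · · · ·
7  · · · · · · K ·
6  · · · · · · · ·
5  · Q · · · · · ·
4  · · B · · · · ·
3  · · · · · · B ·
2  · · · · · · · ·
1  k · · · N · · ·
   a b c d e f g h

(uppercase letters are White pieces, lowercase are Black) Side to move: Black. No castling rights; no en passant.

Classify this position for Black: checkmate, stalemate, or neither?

Black to move; black king on a1.
In check: no.
King squares — b1: attacked by Qb5; a2: attacked by Bc4; b2: attacked by Qb5.
Legal moves for Black: none.
Not in check and no legal moves → stalemate.

stalemate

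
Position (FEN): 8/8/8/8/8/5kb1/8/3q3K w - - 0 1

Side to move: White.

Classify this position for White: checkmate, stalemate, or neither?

White to move; white king on h1.
In check: yes, from the black queen on d1.
King squares — g1: attacked by Qd1; g2: attacked by Kf3; h2: attacked by Bg3.
Legal moves for White: none.
In check with no legal moves → checkmate.

checkmate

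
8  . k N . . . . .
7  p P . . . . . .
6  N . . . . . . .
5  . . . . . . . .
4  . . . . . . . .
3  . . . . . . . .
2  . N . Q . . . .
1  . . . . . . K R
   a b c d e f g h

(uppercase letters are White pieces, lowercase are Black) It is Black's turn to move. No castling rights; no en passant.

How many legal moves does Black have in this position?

1

Black to move; king on b8.
In check: yes, from the white knight on a6.
Legal moves: Kxb7.
Count: 1.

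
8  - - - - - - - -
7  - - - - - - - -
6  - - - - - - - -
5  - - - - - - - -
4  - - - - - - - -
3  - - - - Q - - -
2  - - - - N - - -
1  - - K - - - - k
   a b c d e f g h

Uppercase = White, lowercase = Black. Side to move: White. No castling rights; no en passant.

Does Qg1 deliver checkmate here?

yes

After Qg1: black king on h1; in check: yes, from the white queen on g1.
King squares — g1: attacked by Ne2; g2: attacked by Qg1; h2: attacked by Qg1.
Black has no legal moves → checkmate.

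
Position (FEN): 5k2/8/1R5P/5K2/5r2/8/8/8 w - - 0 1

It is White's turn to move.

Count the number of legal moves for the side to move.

White to move; king on f5.
In check: yes, from the black rook on f4.
Legal moves: Kg6, Ke6, Kg5, Ke5, Kxf4.
Count: 5.

5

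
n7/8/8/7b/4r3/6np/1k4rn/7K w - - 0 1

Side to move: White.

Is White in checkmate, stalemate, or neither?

checkmate

White to move; white king on h1.
In check: yes, from the black knight on g3.
King squares — g1: attacked by Rg2; g2: attacked by Ph3; h2: attacked by Rg2.
Legal moves for White: none.
In check with no legal moves → checkmate.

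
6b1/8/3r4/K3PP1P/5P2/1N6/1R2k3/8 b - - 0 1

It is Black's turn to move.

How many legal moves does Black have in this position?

7

Black to move; king on e2.
In check: yes, from the white rook on b2.
Legal moves: Kf3, Ke3, Kd3, Kf1, Ke1, Kd1, Rd2.
Count: 7.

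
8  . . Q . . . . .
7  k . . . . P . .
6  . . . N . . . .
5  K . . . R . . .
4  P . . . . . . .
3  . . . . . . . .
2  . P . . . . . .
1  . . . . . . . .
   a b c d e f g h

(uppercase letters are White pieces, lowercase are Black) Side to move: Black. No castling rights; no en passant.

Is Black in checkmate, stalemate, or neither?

stalemate

Black to move; black king on a7.
In check: no.
King squares — a6: attacked by Ka5; b6: attacked by Ka5; b7: attacked by Nd6; a8: attacked by Qc8; b8: attacked by Qc8.
Legal moves for Black: none.
Not in check and no legal moves → stalemate.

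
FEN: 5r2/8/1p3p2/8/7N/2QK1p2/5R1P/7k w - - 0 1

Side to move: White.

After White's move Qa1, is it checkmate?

After Qa1: black king on h1; in check: yes, from the white queen on a1.
King squares — g1: attacked by Qa1; g2: attacked by Rf2; h2: attacked by Rf2.
Black has no legal moves → checkmate.

yes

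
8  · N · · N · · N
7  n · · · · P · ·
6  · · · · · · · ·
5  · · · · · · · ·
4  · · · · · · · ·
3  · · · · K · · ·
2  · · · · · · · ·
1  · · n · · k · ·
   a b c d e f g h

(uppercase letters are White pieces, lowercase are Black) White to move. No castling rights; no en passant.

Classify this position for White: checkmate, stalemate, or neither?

neither

White to move; white king on e3.
In check: no.
Legal moves for White: Ng6, Ng7, Nc7, Nf6, Nd6, Nd7, Nc6, Na6, Kf4, Ke4, Kd4, Kf3, Kd2, f8=Q+, f8=R+, f8=B, f8=N.
White has 17 legal moves and is not in check → neither.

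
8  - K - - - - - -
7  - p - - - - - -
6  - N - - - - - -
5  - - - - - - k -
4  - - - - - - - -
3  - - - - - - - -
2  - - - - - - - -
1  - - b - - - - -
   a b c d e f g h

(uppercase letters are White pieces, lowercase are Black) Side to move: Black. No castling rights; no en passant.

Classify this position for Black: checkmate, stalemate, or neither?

Black to move; black king on g5.
In check: no.
Legal moves for Black: Kh6, Kg6, Kf6, Kh5, Kf5, Kh4, Kg4, Kf4, Bf4+, Be3, Ba3, Bd2, Bb2.
Black has 13 legal moves and is not in check → neither.

neither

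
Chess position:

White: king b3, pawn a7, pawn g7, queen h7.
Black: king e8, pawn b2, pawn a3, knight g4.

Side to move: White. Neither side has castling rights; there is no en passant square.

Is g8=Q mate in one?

yes

After g8=Q: black king on e8; in check: yes, from the white queen on g8.
King squares — d7: attacked by Qh7; e7: attacked by Qh7; f7: attacked by Qh7; d8: attacked by Qg8; f8: attacked by Qg8.
Black has no legal moves → checkmate.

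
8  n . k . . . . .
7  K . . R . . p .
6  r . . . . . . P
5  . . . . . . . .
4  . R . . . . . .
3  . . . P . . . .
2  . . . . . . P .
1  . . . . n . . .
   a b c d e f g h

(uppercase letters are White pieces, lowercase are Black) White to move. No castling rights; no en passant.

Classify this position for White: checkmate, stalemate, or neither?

neither

White to move; white king on a7.
In check: yes, from the black rook on a6.
Legal moves for White: Kxa6.
White is in check but has 1 legal move → neither.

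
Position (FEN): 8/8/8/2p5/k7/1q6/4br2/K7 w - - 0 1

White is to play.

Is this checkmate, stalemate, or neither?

stalemate

White to move; white king on a1.
In check: no.
King squares — b1: attacked by Qb3; a2: attacked by Qb3; b2: attacked by Qb3.
Legal moves for White: none.
Not in check and no legal moves → stalemate.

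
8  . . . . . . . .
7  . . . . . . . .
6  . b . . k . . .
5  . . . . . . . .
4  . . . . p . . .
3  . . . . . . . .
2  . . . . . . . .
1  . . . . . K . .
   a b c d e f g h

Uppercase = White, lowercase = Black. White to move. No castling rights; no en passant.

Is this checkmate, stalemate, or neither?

White to move; white king on f1.
In check: no.
Legal moves for White: Kg2, Ke2, Ke1.
White has 3 legal moves and is not in check → neither.

neither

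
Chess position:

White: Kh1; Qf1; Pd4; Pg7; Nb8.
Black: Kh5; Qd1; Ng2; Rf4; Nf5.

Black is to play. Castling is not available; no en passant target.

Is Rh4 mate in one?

After Rh4: white king on h1; in check: yes, from the black rook on h4.
White has 2 legal replies: Kxg2, Kg1.
In check but a legal move exists → not checkmate.

no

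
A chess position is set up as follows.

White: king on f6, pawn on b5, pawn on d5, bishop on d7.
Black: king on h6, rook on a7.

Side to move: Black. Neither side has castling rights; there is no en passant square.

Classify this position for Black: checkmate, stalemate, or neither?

Black to move; black king on h6.
In check: no.
Legal moves for Black: Ra8, Rxd7, Rc7, Rb7, Ra6+, Ra5, Ra4, Ra3, Ra2, Ra1, Kh7, Kh5.
Black has 12 legal moves and is not in check → neither.

neither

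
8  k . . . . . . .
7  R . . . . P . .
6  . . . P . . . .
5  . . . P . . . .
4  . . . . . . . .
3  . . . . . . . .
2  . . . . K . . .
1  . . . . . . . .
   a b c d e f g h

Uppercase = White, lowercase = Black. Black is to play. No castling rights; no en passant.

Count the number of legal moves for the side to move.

2

Black to move; king on a8.
In check: yes, from the white rook on a7.
Legal moves: Kb8, Kxa7.
Count: 2.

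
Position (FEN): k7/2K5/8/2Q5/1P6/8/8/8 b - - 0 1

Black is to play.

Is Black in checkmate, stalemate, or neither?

Black to move; black king on a8.
In check: no.
King squares — a7: attacked by Qc5; b7: attacked by Kc7; b8: attacked by Kc7.
Legal moves for Black: none.
Not in check and no legal moves → stalemate.

stalemate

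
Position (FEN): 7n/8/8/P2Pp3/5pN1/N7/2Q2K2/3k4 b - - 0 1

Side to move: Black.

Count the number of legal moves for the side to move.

0

Black to move; king on d1.
In check: yes, from the white queen on c2.
Legal moves: none.
Count: 0.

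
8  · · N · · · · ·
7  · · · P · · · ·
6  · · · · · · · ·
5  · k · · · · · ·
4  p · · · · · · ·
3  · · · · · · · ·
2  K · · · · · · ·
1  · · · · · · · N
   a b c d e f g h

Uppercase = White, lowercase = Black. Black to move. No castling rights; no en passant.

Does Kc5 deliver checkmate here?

no

After Kc5: white king on a2; in check: no.
White is not in check, so this cannot be checkmate.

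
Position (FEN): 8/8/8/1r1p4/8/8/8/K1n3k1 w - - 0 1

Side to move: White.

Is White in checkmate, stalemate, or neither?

stalemate

White to move; white king on a1.
In check: no.
King squares — b1: attacked by Rb5; a2: attacked by Nc1; b2: attacked by Rb5.
Legal moves for White: none.
Not in check and no legal moves → stalemate.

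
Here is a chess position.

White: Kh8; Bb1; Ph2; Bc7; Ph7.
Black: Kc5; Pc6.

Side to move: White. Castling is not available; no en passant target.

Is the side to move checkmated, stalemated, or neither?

White to move; white king on h8.
In check: no.
Legal moves for White: Kg8, Kg7, Bd8, Bb8, Bd6+, Bb6+, Be5, Ba5, Bf4, Bg3, Bg6, Bf5, Be4, Bd3, Bc2, Ba2, h3, h4.
White has 18 legal moves and is not in check → neither.

neither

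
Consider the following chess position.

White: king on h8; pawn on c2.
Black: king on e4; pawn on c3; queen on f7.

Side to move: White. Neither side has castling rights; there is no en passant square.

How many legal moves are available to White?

0

White to move; king on h8.
In check: no.
Legal moves: none.
Count: 0.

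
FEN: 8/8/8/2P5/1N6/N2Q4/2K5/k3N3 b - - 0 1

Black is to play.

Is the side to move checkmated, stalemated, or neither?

stalemate

Black to move; black king on a1.
In check: no.
King squares — b1: attacked by Kc2; a2: attacked by Nb4; b2: attacked by Kc2.
Legal moves for Black: none.
Not in check and no legal moves → stalemate.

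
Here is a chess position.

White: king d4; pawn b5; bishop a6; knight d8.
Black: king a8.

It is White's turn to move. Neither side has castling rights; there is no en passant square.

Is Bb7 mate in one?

After Bb7: black king on a8; in check: yes, from the white bishop on b7.
Black has 2 legal replies: Kb8, Ka7.
In check but a legal move exists → not checkmate.

no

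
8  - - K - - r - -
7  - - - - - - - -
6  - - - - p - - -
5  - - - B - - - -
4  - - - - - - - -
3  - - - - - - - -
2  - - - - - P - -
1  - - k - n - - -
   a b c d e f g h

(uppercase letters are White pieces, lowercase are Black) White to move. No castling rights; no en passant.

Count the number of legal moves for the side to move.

3

White to move; king on c8.
In check: yes, from the black rook on f8.
Legal moves: Kd7, Kc7, Kb7.
Count: 3.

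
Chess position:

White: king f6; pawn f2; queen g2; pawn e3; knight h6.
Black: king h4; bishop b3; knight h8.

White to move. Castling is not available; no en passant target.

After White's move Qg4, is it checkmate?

yes

After Qg4: black king on h4; in check: yes, from the white queen on g4.
King squares — g3: attacked by Pf2; h3: attacked by Qg4; g4: attacked by Nh6; g5: attacked by Qg4; h5: attacked by Qg4.
Black has no legal moves → checkmate.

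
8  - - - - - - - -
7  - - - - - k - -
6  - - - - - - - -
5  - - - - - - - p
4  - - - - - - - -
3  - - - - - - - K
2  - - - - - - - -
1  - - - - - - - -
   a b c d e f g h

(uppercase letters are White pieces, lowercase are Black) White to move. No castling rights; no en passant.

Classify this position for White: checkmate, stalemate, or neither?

neither

White to move; white king on h3.
In check: no.
Legal moves for White: Kh4, Kg3, Kh2, Kg2.
White has 4 legal moves and is not in check → neither.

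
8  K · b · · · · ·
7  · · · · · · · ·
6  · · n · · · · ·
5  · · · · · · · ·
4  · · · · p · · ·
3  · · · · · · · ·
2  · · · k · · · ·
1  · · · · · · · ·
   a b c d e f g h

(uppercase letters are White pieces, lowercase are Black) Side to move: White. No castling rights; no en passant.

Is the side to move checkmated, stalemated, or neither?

White to move; white king on a8.
In check: no.
King squares — a7: attacked by Nc6; b7: attacked by Bc8; b8: attacked by Nc6.
Legal moves for White: none.
Not in check and no legal moves → stalemate.

stalemate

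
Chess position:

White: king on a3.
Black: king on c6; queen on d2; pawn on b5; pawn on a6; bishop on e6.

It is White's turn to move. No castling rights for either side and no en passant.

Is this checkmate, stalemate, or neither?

stalemate

White to move; white king on a3.
In check: no.
King squares — a2: attacked by Qd2; b2: attacked by Qd2; b3: attacked by Be6; a4: attacked by Pb5; b4: attacked by Qd2.
Legal moves for White: none.
Not in check and no legal moves → stalemate.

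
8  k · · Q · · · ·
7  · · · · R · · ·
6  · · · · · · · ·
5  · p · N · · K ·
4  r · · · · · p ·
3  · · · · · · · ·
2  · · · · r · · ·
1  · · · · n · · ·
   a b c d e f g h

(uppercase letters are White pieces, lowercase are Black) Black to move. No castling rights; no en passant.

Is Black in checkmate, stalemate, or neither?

Black to move; black king on a8.
In check: yes, from the white queen on d8.
King squares — a7: attacked by Re7; b7: attacked by Re7; b8: attacked by Qd8.
Legal moves for Black: none.
In check with no legal moves → checkmate.

checkmate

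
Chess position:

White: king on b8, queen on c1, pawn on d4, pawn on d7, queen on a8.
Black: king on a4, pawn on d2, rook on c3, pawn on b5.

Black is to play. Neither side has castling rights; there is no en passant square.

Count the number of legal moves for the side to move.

Black to move; king on a4.
In check: yes, from the white queen on a8.
Legal moves: Kb4, Kb3.
Count: 2.

2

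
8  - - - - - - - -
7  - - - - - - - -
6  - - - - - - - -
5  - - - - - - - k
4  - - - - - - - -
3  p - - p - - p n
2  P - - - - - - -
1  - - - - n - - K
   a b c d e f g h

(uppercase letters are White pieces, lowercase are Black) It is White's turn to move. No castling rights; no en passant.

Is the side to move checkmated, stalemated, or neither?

White to move; white king on h1.
In check: no.
King squares — g1: attacked by Nh3; g2: attacked by Ne1; h2: attacked by Pg3.
Legal moves for White: none.
Not in check and no legal moves → stalemate.

stalemate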